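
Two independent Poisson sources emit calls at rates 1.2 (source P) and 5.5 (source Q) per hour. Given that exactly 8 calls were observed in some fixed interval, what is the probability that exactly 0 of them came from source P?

Given the total, each event is independently from source P with probability p = λ_P/(λ_P+λ_Q) = 1.2/6.7 ≈ 0.1791.
So K ~ Binomial(8, 1.2/6.7): P(K = 0) = C(8,0) · (1.2/6.7)^0 · (5.5/6.7)^8 ≈ 0.2062.

0.2062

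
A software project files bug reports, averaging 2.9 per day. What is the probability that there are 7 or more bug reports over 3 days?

0.7645

Over the interval, μ = 2.9 × 3 = 8.7 (3 days).
P(N ≥ 7) = 1 − P(N ≤ 6) = 1 − Σ_{j=0}^{6} e^(−μ) μ^j/j! ≈ 0.7645.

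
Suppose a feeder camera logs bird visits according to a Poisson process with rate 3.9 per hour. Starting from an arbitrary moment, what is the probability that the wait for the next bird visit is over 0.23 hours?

The wait for the next event is exponential with rate λ = 3.9 per hour.
P(T > 0.23) = e^(−λt) = e^(−3.9 × 0.23) = e^(−0.897) ≈ 0.4078.

0.4078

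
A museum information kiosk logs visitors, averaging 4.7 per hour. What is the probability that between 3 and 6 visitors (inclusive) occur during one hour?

0.6523

With mean μ = 4.7 per hour,
P(3 ≤ N ≤ 6) = Σ_{j=3}^{6} e^(−4.7) · 4.7^j/j! ≈ 0.6523.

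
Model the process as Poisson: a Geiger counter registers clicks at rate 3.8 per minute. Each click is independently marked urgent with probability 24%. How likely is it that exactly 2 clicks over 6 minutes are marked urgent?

Thinning: the clicks that are marked urgent themselves form a Poisson process with rate 0.24 × 3.8 = 0.912 per minute.
Over the interval, μ = 0.912 × 6 = 5.472 (6 minutes).
P(N = 2) = e^(−5.472) · 5.472^2/2! ≈ 0.0629.

0.0629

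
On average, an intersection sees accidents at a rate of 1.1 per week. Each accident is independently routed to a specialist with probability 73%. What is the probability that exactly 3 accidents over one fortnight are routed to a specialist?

0.1386

Thinning: the accidents that are routed to a specialist themselves form a Poisson process with rate 0.73 × 1.1 = 0.803 per week.
Over the interval, μ = 0.803 × 2 = 1.606 (a fortnight = 2 weeks).
P(N = 3) = e^(−1.606) · 1.606^3/3! ≈ 0.1386.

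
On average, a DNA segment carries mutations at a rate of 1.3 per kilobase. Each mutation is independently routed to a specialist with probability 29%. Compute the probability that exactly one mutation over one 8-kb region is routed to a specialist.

Thinning: the mutations that are routed to a specialist themselves form a Poisson process with rate 0.29 × 1.3 = 0.377 per kilobase.
Over the interval, μ = 0.377 × 8 = 3.016 (an 8-kb region = 8 kilobases).
P(N = 1) = e^(−3.016) · 3.016^1/1! ≈ 0.1478.

0.1478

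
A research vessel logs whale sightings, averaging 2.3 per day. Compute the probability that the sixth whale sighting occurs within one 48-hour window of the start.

0.3142

Over the interval, μ = 2.3 × 2 = 4.6 (a 48-hour window = 2 days).
The sixth arrival falls in the interval iff at least 6 events occur there: P(S_6 ≤ t) = P(N ≥ 6) = 1 − P(N ≤ 5) ≈ 0.3142.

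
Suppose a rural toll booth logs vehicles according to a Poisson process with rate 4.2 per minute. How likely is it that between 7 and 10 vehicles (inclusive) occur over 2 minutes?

0.5073

Over the interval, μ = 4.2 × 2 = 8.4 (2 minutes).
P(7 ≤ N ≤ 10) = Σ_{j=7}^{10} e^(−8.4) · 8.4^j/j! ≈ 0.5073.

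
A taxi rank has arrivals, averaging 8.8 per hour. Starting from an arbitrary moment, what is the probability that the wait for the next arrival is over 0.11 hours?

The wait for the next event is exponential with rate λ = 8.8 per hour.
P(T > 0.11) = e^(−λt) = e^(−8.8 × 0.11) = e^(−0.968) ≈ 0.3798.

0.3798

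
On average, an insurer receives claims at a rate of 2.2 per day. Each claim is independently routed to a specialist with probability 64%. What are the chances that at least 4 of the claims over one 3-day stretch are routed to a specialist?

0.6090

Thinning: the claims that are routed to a specialist themselves form a Poisson process with rate 0.64 × 2.2 = 1.408 per day.
Over the interval, μ = 1.408 × 3 = 4.224 (a 3-day stretch = 3 days).
P(N ≥ 4) = 1 − P(N ≤ 3) ≈ 0.6090.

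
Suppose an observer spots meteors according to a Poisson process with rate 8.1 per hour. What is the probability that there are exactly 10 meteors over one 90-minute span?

Over the interval, μ = 8.1 × 1.5 = 12.15 (a 90-minute span = 1.5 hours).
P(N = 10) = e^(−μ) μ^10/10! = e^(−12.15) · 12.15^10/3628800 ≈ 0.1022.

0.1022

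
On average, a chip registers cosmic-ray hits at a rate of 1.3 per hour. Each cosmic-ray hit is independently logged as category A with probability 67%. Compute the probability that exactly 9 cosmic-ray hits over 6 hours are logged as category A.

0.0431

Thinning: the cosmic-ray hits that are logged as category A themselves form a Poisson process with rate 0.67 × 1.3 = 0.871 per hour.
Over the interval, μ = 0.871 × 6 = 5.226 (6 hours).
P(N = 9) = e^(−5.226) · 5.226^9/9! ≈ 0.0431.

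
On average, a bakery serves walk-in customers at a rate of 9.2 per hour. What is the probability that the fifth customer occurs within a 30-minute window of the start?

Over the interval, μ = 9.2 × 0.5 = 4.6 (a 30-minute window = 0.5 hours).
The fifth arrival falls in the interval iff at least 5 events occur there: P(S_5 ≤ t) = P(N ≥ 5) = 1 − P(N ≤ 4) ≈ 0.4868.

0.4868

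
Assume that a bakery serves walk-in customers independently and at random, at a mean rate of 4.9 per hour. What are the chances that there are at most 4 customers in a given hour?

0.4582

With mean μ = 4.9 per hour,
P(N ≤ 4) = Σ_{j=0}^{4} e^(−μ) μ^j/j! ≈ 0.4582.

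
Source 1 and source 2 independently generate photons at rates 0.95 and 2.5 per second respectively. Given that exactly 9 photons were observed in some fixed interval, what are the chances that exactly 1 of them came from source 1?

0.1884

Given the total, each event is independently from source 1 with probability p = λ_1/(λ_1+λ_2) = 0.95/3.45 ≈ 0.2754.
So K ~ Binomial(9, 0.95/3.45): P(K = 1) = C(9,1) · (0.95/3.45)^1 · (2.5/3.45)^8 ≈ 0.1884.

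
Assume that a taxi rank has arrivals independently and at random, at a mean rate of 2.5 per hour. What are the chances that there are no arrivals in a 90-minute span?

0.0235

Over the interval, μ = 2.5 × 1.5 = 3.75 (a 90-minute span = 1.5 hours).
P(N = 0) = e^(−μ) μ^0/0! = e^(−3.75) · 3.75^0/1 ≈ 0.0235.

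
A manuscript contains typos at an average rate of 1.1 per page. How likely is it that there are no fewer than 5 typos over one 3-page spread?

0.2374

Over the interval, μ = 1.1 × 3 = 3.3 (a 3-page spread = 3 pages).
P(N ≥ 5) = 1 − P(N ≤ 4) = 1 − Σ_{j=0}^{4} e^(−μ) μ^j/j! ≈ 0.2374.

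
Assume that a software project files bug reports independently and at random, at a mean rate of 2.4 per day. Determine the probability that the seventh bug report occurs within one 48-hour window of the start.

0.2092

Over the interval, μ = 2.4 × 2 = 4.8 (a 48-hour window = 2 days).
The seventh arrival falls in the interval iff at least 7 events occur there: P(S_7 ≤ t) = P(N ≥ 7) = 1 − P(N ≤ 6) ≈ 0.2092.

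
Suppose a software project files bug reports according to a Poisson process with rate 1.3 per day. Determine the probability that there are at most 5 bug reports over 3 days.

0.8006

Over the interval, μ = 1.3 × 3 = 3.9 (3 days).
P(N ≤ 5) = Σ_{j=0}^{5} e^(−μ) μ^j/j! ≈ 0.8006.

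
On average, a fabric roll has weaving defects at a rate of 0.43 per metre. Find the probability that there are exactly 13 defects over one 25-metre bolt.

Over the interval, μ = 0.43 × 25 = 10.75 (a 25-metre bolt = 25 metres).
P(N = 13) = e^(−μ) μ^13/13! = e^(−10.75) · 10.75^13/6227020800 ≈ 0.0882.

0.0882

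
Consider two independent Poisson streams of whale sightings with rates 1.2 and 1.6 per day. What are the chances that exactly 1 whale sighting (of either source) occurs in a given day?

Independent Poisson processes superpose: combined rate λ = 1.2 + 1.6 = 2.8 per day.
So μ = 2.8.
P(N = 1) = e^(−2.8) · 2.8^1/1! ≈ 0.1703.

0.1703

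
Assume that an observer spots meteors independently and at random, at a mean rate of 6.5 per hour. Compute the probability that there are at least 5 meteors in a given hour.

0.7763

With mean μ = 6.5 per hour,
P(N ≥ 5) = 1 − P(N ≤ 4) = 1 − Σ_{j=0}^{4} e^(−μ) μ^j/j! ≈ 0.7763.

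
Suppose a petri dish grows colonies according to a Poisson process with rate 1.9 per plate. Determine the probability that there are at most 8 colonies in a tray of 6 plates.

Over the interval, μ = 1.9 × 6 = 11.4 (a tray of 6 plates = 6 plates).
P(N ≤ 8) = Σ_{j=0}^{8} e^(−μ) μ^j/j! ≈ 0.1984.

0.1984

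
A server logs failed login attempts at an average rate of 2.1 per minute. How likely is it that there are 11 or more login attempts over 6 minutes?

0.7124

Over the interval, μ = 2.1 × 6 = 12.6 (6 minutes).
P(N ≥ 11) = 1 − P(N ≤ 10) = 1 − Σ_{j=0}^{10} e^(−μ) μ^j/j! ≈ 0.7124.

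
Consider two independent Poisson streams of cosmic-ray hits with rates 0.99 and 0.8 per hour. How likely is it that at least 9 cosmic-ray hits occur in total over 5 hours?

0.5377

Independent Poisson processes superpose: combined rate λ = 0.99 + 0.8 = 1.79 per hour.
Over the interval, μ = 1.79 × 5 = 8.95 (5 hours).
P(N ≥ 9) = 1 − P(N ≤ 8) ≈ 0.5377.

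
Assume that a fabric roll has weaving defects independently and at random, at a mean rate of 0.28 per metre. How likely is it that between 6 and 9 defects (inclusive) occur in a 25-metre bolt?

0.5298

Over the interval, μ = 0.28 × 25 = 7 (a 25-metre bolt = 25 metres).
P(6 ≤ N ≤ 9) = Σ_{j=6}^{9} e^(−7) · 7^j/j! ≈ 0.5298.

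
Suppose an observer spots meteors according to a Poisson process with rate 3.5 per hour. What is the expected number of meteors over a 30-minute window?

1.75

E[N] = λt = 3.5 × 0.5 = 1.75 (a 30-minute window = 0.5 hours).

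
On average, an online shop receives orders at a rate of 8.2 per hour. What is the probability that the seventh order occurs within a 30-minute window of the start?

0.1214

Over the interval, μ = 8.2 × 0.5 = 4.1 (a 30-minute window = 0.5 hours).
The seventh arrival falls in the interval iff at least 7 events occur there: P(S_7 ≤ t) = P(N ≥ 7) = 1 − P(N ≤ 6) ≈ 0.1214.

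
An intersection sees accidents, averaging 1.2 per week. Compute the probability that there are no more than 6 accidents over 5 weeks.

Over the interval, μ = 1.2 × 5 = 6 (5 weeks).
P(N ≤ 6) = Σ_{j=0}^{6} e^(−μ) μ^j/j! ≈ 0.6063.

0.6063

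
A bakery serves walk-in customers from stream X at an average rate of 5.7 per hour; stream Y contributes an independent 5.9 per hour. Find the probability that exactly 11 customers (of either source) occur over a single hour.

Independent Poisson processes superpose: combined rate λ = 5.7 + 5.9 = 11.6 per hour.
So μ = 11.6.
P(N = 11) = e^(−11.6) · 11.6^11/11! ≈ 0.1175.

0.1175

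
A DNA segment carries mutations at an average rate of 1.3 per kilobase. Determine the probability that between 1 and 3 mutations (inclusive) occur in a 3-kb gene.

Over the interval, μ = 1.3 × 3 = 3.9 (a 3-kb gene = 3 kilobases).
P(1 ≤ N ≤ 3) = Σ_{j=1}^{3} e^(−3.9) · 3.9^j/j! ≈ 0.4330.

0.4330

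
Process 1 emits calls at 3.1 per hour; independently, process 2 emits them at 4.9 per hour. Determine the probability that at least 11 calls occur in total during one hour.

0.1841

Independent Poisson processes superpose: combined rate λ = 3.1 + 4.9 = 8 per hour.
So μ = 8.
P(N ≥ 11) = 1 − P(N ≤ 10) ≈ 0.1841.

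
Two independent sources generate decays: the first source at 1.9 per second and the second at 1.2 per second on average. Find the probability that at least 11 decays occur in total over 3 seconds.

0.3301

Independent Poisson processes superpose: combined rate λ = 1.9 + 1.2 = 3.1 per second.
Over the interval, μ = 3.1 × 3 = 9.3 (3 seconds).
P(N ≥ 11) = 1 − P(N ≤ 10) ≈ 0.3301.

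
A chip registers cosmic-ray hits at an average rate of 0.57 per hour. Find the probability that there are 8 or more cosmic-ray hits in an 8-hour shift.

0.0916

Over the interval, μ = 0.57 × 8 = 4.56 (an 8-hour shift = 8 hours).
P(N ≥ 8) = 1 − P(N ≤ 7) = 1 − Σ_{j=0}^{7} e^(−μ) μ^j/j! ≈ 0.0916.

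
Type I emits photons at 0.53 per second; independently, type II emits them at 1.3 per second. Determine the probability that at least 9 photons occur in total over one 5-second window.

Independent Poisson processes superpose: combined rate λ = 0.53 + 1.3 = 1.83 per second.
Over the interval, μ = 1.83 × 5 = 9.15 (a 5-second window = 5 seconds).
P(N ≥ 9) = 1 − P(N ≤ 8) ≈ 0.5639.

0.5639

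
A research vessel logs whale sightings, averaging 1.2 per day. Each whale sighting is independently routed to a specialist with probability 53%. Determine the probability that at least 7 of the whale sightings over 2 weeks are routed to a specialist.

Thinning: the whale sightings that are routed to a specialist themselves form a Poisson process with rate 0.53 × 1.2 = 0.636 per day.
Over the interval, μ = 0.636 × 14 = 8.904 (2 weeks = 14 days).
P(N ≥ 7) = 1 − P(N ≤ 6) ≈ 0.7843.

0.7843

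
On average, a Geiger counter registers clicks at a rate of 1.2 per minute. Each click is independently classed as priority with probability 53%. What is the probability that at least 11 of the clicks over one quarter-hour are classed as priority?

0.3596

Thinning: the clicks that are classed as priority themselves form a Poisson process with rate 0.53 × 1.2 = 0.636 per minute.
Over the interval, μ = 0.636 × 15 = 9.54 (a quarter-hour = 15 minutes).
P(N ≥ 11) = 1 − P(N ≤ 10) ≈ 0.3596.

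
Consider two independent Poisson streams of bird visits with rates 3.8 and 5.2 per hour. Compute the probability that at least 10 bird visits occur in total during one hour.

Independent Poisson processes superpose: combined rate λ = 3.8 + 5.2 = 9 per hour.
So μ = 9.
P(N ≥ 10) = 1 − P(N ≤ 9) ≈ 0.4126.

0.4126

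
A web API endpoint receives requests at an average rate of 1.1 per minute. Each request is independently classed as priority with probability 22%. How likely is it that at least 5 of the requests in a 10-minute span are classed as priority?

0.0984

Thinning: the requests that are classed as priority themselves form a Poisson process with rate 0.22 × 1.1 = 0.242 per minute.
Over the interval, μ = 0.242 × 10 = 2.42 (a 10-minute span = 10 minutes).
P(N ≥ 5) = 1 − P(N ≤ 4) ≈ 0.0984.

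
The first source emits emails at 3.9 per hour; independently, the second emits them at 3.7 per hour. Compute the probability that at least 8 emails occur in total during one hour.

0.4900

Independent Poisson processes superpose: combined rate λ = 3.9 + 3.7 = 7.6 per hour.
So μ = 7.6.
P(N ≥ 8) = 1 − P(N ≤ 7) ≈ 0.4900.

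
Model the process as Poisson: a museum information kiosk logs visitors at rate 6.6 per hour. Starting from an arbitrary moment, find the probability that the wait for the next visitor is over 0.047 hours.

0.7333

The wait for the next event is exponential with rate λ = 6.6 per hour.
P(T > 0.047) = e^(−λt) = e^(−6.6 × 0.047) = e^(−0.3102) ≈ 0.7333.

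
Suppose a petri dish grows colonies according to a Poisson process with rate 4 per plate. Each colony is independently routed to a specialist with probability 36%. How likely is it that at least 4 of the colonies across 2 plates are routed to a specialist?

0.3259

Thinning: the colonies that are routed to a specialist themselves form a Poisson process with rate 0.36 × 4 = 1.44 per plate.
Over the interval, μ = 1.44 × 2 = 2.88 (2 plates).
P(N ≥ 4) = 1 − P(N ≤ 3) ≈ 0.3259.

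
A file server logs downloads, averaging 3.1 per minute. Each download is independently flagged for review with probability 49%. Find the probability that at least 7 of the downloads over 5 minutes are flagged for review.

0.6347

Thinning: the downloads that are flagged for review themselves form a Poisson process with rate 0.49 × 3.1 = 1.519 per minute.
Over the interval, μ = 1.519 × 5 = 7.595 (5 minutes).
P(N ≥ 7) = 1 − P(N ≤ 6) ≈ 0.6347.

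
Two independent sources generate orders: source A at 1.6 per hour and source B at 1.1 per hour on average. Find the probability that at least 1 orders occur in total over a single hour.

0.9328

Independent Poisson processes superpose: combined rate λ = 1.6 + 1.1 = 2.7 per hour.
So μ = 2.7.
P(N ≥ 1) = 1 − P(N ≤ 0) ≈ 0.9328.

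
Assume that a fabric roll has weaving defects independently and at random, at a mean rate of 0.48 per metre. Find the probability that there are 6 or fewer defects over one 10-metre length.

Over the interval, μ = 0.48 × 10 = 4.8 (a 10-metre length = 10 metres).
P(N ≤ 6) = Σ_{j=0}^{6} e^(−μ) μ^j/j! ≈ 0.7908.

0.7908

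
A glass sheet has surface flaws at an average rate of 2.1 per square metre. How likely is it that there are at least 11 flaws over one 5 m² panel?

0.4793

Over the interval, μ = 2.1 × 5 = 10.5 (a 5 m² panel = 5 square metres).
P(N ≥ 11) = 1 − P(N ≤ 10) = 1 − Σ_{j=0}^{10} e^(−μ) μ^j/j! ≈ 0.4793.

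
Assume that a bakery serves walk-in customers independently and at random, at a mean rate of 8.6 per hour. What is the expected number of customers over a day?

E[N] = λt = 8.6 × 24 = 206.4 (a day = 24 hours).

206.4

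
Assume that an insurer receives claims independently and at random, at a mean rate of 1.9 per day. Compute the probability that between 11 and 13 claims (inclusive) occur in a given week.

0.3133

Over the interval, μ = 1.9 × 7 = 13.3 (a week = 7 days).
P(11 ≤ N ≤ 13) = Σ_{j=11}^{13} e^(−13.3) · 13.3^j/j! ≈ 0.3133.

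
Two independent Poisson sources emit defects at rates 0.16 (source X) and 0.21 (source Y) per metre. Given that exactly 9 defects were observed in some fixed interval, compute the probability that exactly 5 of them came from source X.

Given the total, each event is independently from source X with probability p = λ_X/(λ_X+λ_Y) = 0.16/0.37 ≈ 0.4324.
So K ~ Binomial(9, 0.16/0.37): P(K = 5) = C(9,5) · (0.16/0.37)^5 · (0.21/0.37)^4 ≈ 0.1977.

0.1977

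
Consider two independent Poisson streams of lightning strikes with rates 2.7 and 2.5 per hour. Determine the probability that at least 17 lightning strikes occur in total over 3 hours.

0.3944

Independent Poisson processes superpose: combined rate λ = 2.7 + 2.5 = 5.2 per hour.
Over the interval, μ = 5.2 × 3 = 15.6 (3 hours).
P(N ≥ 17) = 1 − P(N ≤ 16) ≈ 0.3944.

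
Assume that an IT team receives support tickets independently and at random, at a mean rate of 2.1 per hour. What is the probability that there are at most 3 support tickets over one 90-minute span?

0.6137

Over the interval, μ = 2.1 × 1.5 = 3.15 (a 90-minute span = 1.5 hours).
P(N ≤ 3) = Σ_{j=0}^{3} e^(−μ) μ^j/j! ≈ 0.6137.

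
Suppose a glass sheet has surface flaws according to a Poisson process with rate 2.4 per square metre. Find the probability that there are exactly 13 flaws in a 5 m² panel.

Over the interval, μ = 2.4 × 5 = 12 (a 5 m² panel = 5 square metres).
P(N = 13) = e^(−μ) μ^13/13! = e^(−12) · 12^13/6227020800 ≈ 0.1056.

0.1056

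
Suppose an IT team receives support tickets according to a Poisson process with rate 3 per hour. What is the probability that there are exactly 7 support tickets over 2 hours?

0.1377

Over the interval, μ = 3 × 2 = 6 (2 hours).
P(N = 7) = e^(−μ) μ^7/7! = e^(−6) · 6^7/5040 ≈ 0.1377.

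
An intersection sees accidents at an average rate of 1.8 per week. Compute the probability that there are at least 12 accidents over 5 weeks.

Over the interval, μ = 1.8 × 5 = 9 (5 weeks).
P(N ≥ 12) = 1 − P(N ≤ 11) = 1 − Σ_{j=0}^{11} e^(−μ) μ^j/j! ≈ 0.1970.

0.1970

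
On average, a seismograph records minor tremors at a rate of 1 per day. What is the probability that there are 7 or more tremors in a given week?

0.5503

Over the interval, μ = 1 × 7 = 7 (a week = 7 days).
P(N ≥ 7) = 1 − P(N ≤ 6) = 1 − Σ_{j=0}^{6} e^(−μ) μ^j/j! ≈ 0.5503.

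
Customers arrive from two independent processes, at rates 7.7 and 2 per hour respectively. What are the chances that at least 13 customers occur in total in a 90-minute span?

Independent Poisson processes superpose: combined rate λ = 7.7 + 2 = 9.7 per hour.
Over the interval, μ = 9.7 × 1.5 = 14.55 (a 90-minute span = 1.5 hours).
P(N ≥ 13) = 1 − P(N ≤ 12) ≈ 0.6934.

0.6934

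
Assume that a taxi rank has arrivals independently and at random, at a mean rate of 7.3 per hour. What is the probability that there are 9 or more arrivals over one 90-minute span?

0.7635

Over the interval, μ = 7.3 × 1.5 = 10.95 (a 90-minute span = 1.5 hours).
P(N ≥ 9) = 1 − P(N ≤ 8) = 1 − Σ_{j=0}^{8} e^(−μ) μ^j/j! ≈ 0.7635.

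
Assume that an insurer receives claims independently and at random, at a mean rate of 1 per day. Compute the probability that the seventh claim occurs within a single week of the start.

0.5503

Over the interval, μ = 1 × 7 = 7 (a week = 7 days).
The seventh arrival falls in the interval iff at least 7 events occur there: P(S_7 ≤ t) = P(N ≥ 7) = 1 − P(N ≤ 6) ≈ 0.5503.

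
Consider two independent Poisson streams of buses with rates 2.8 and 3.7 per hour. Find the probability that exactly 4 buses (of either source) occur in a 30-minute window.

0.1802

Independent Poisson processes superpose: combined rate λ = 2.8 + 3.7 = 6.5 per hour.
Over the interval, μ = 6.5 × 0.5 = 3.25 (a 30-minute window = 0.5 hours).
P(N = 4) = e^(−3.25) · 3.25^4/4! ≈ 0.1802.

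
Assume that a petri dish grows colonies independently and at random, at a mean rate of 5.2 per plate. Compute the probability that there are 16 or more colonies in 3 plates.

0.4931

Over the interval, μ = 5.2 × 3 = 15.6 (3 plates).
P(N ≥ 16) = 1 − P(N ≤ 15) = 1 − Σ_{j=0}^{15} e^(−μ) μ^j/j! ≈ 0.4931.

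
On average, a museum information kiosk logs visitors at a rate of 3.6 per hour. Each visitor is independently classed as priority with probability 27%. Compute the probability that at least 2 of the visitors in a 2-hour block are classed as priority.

Thinning: the visitors that are classed as priority themselves form a Poisson process with rate 0.27 × 3.6 = 0.972 per hour.
Over the interval, μ = 0.972 × 2 = 1.944 (a 2-hour block = 2 hours).
P(N ≥ 2) = 1 − P(N ≤ 1) ≈ 0.5786.

0.5786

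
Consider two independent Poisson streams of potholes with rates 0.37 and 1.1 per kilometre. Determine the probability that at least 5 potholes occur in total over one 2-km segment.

0.1748

Independent Poisson processes superpose: combined rate λ = 0.37 + 1.1 = 1.47 per kilometre.
Over the interval, μ = 1.47 × 2 = 2.94 (a 2-km segment = 2 kilometres).
P(N ≥ 5) = 1 − P(N ≤ 4) ≈ 0.1748.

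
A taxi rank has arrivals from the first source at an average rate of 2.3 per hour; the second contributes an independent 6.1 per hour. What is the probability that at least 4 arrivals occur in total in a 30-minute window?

0.6046

Independent Poisson processes superpose: combined rate λ = 2.3 + 6.1 = 8.4 per hour.
Over the interval, μ = 8.4 × 0.5 = 4.2 (a 30-minute window = 0.5 hours).
P(N ≥ 4) = 1 − P(N ≤ 3) ≈ 0.6046.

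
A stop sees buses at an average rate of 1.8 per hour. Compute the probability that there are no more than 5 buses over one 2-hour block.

Over the interval, μ = 1.8 × 2 = 3.6 (a 2-hour block = 2 hours).
P(N ≤ 5) = Σ_{j=0}^{5} e^(−μ) μ^j/j! ≈ 0.8441.

0.8441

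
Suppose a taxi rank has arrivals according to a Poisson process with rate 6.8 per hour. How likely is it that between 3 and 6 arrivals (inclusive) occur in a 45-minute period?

Over the interval, μ = 6.8 × 0.75 = 5.1 (a 45-minute period = 0.75 hours).
P(3 ≤ N ≤ 6) = Σ_{j=3}^{6} e^(−5.1) · 5.1^j/j! ≈ 0.6309.

0.6309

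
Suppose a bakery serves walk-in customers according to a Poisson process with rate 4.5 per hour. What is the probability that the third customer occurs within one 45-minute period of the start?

0.6554

Over the interval, μ = 4.5 × 0.75 = 3.375 (a 45-minute period = 0.75 hours).
The third arrival falls in the interval iff at least 3 events occur there: P(S_3 ≤ t) = P(N ≥ 3) = 1 − P(N ≤ 2) ≈ 0.6554.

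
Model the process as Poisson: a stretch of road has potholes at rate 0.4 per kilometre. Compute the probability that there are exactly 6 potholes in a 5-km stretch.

0.0120

Over the interval, μ = 0.4 × 5 = 2 (a 5-km stretch = 5 kilometres).
P(N = 6) = e^(−μ) μ^6/6! = e^(−2) · 2^6/720 ≈ 0.0120.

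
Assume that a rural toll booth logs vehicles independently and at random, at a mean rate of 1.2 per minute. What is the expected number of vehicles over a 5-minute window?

E[N] = λt = 1.2 × 5 = 6 (a 5-minute window = 5 minutes).

6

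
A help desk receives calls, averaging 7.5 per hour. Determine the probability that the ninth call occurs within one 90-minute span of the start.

0.7895

Over the interval, μ = 7.5 × 1.5 = 11.25 (a 90-minute span = 1.5 hours).
The ninth arrival falls in the interval iff at least 9 events occur there: P(S_9 ≤ t) = P(N ≥ 9) = 1 − P(N ≤ 8) ≈ 0.7895.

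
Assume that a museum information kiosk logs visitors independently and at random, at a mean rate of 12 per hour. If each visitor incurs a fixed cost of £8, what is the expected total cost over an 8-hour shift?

£768

E[N] = 12 × 8 = 96 (an 8-hour shift = 8 hours); E[cost] = 96 × £8 = £768.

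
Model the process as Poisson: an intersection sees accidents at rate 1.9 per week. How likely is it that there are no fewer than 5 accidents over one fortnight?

0.3322

Over the interval, μ = 1.9 × 2 = 3.8 (a fortnight = 2 weeks).
P(N ≥ 5) = 1 − P(N ≤ 4) = 1 − Σ_{j=0}^{4} e^(−μ) μ^j/j! ≈ 0.3322.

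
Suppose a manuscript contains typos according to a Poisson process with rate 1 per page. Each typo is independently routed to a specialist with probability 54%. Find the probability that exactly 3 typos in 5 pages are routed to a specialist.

Thinning: the typos that are routed to a specialist themselves form a Poisson process with rate 0.54 × 1 = 0.54 per page.
Over the interval, μ = 0.54 × 5 = 2.7 (5 pages).
P(N = 3) = e^(−2.7) · 2.7^3/3! ≈ 0.2205.

0.2205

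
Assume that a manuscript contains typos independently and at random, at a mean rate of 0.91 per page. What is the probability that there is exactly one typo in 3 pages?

0.1780

Over the interval, μ = 0.91 × 3 = 2.73 (3 pages).
P(N = 1) = e^(−μ) μ^1/1! = e^(−2.73) · 2.73^1/1 ≈ 0.1780.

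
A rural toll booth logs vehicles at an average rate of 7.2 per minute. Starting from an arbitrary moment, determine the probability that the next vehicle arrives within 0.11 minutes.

0.5471

Inter-arrival times are exponential with rate λ = 7.2 per minute.
P(T ≤ 0.11) = 1 − e^(−λt) = 1 − e^(−7.2 × 0.11) = 1 − e^(−0.792) ≈ 0.5471.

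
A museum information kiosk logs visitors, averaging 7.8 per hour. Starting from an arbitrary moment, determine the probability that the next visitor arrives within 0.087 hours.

Inter-arrival times are exponential with rate λ = 7.8 per hour.
P(T ≤ 0.087) = 1 − e^(−λt) = 1 − e^(−7.8 × 0.087) = 1 − e^(−0.6786) ≈ 0.4927.

0.4927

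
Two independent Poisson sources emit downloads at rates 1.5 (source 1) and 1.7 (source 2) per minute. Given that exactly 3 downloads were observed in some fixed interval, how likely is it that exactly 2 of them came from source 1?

Given the total, each event is independently from source 1 with probability p = λ_1/(λ_1+λ_2) = 1.5/3.2 ≈ 0.4688.
So K ~ Binomial(3, 1.5/3.2): P(K = 2) = C(3,2) · (1.5/3.2)^2 · (1.7/3.2)^1 ≈ 0.3502.

0.3502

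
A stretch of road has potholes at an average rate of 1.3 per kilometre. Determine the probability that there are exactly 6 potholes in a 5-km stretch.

0.1575

Over the interval, μ = 1.3 × 5 = 6.5 (a 5-km stretch = 5 kilometres).
P(N = 6) = e^(−μ) μ^6/6! = e^(−6.5) · 6.5^6/720 ≈ 0.1575.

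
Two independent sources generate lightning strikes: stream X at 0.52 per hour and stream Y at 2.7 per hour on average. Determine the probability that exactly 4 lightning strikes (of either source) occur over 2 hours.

Independent Poisson processes superpose: combined rate λ = 0.52 + 2.7 = 3.22 per hour.
Over the interval, μ = 3.22 × 2 = 6.44 (2 hours).
P(N = 4) = e^(−6.44) · 6.44^4/4! ≈ 0.1144.

0.1144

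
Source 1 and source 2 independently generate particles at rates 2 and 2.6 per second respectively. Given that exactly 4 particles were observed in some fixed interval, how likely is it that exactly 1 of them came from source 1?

Given the total, each event is independently from source 1 with probability p = λ_1/(λ_1+λ_2) = 2/4.6 ≈ 0.4348.
So K ~ Binomial(4, 2/4.6): P(K = 1) = C(4,1) · (2/4.6)^1 · (2.6/4.6)^3 ≈ 0.3140.

0.3140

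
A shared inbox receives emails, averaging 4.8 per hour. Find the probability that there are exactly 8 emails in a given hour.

0.0575

With mean μ = 4.8 per hour,
P(N = 8) = e^(−μ) μ^8/8! = e^(−4.8) · 4.8^8/40320 ≈ 0.0575.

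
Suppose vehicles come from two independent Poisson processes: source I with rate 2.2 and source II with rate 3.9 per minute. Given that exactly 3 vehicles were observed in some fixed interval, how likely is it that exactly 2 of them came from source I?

0.2495

Given the total, each event is independently from source I with probability p = λ_I/(λ_I+λ_II) = 2.2/6.1 ≈ 0.3607.
So K ~ Binomial(3, 2.2/6.1): P(K = 2) = C(3,2) · (2.2/6.1)^2 · (3.9/6.1)^1 ≈ 0.2495.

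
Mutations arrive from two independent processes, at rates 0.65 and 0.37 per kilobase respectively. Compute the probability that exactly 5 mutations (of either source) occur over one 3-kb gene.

Independent Poisson processes superpose: combined rate λ = 0.65 + 0.37 = 1.02 per kilobase.
Over the interval, μ = 1.02 × 3 = 3.06 (a 3-kb gene = 3 kilobases).
P(N = 5) = e^(−3.06) · 3.06^5/5! ≈ 0.1048.

0.1048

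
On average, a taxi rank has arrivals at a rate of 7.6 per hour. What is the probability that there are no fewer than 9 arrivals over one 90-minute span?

Over the interval, μ = 7.6 × 1.5 = 11.4 (a 90-minute span = 1.5 hours).
P(N ≥ 9) = 1 − P(N ≤ 8) = 1 − Σ_{j=0}^{8} e^(−μ) μ^j/j! ≈ 0.8016.

0.8016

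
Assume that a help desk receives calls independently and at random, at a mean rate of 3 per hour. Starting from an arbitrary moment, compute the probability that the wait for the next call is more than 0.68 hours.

The wait for the next event is exponential with rate λ = 3 per hour.
P(T > 0.68) = e^(−λt) = e^(−3 × 0.68) = e^(−2.04) ≈ 0.1300.

0.1300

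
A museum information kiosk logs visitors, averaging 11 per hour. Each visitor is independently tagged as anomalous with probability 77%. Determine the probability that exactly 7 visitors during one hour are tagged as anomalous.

Thinning: the visitors that are tagged as anomalous themselves form a Poisson process with rate 0.77 × 11 = 8.47 per hour.
So μ = 8.47.
P(N = 7) = e^(−8.47) · 8.47^7/7! ≈ 0.1301.

0.1301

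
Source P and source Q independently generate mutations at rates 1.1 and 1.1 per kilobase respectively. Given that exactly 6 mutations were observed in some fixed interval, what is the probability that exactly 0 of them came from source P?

Given the total, each event is independently from source P with probability p = λ_P/(λ_P+λ_Q) = 1.1/2.2 = 0.5000.
So K ~ Binomial(6, 1.1/2.2): P(K = 0) = C(6,0) · (1.1/2.2)^0 · (1.1/2.2)^6 ≈ 0.0156.

0.0156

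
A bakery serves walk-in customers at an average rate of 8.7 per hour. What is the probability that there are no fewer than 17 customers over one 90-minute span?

Over the interval, μ = 8.7 × 1.5 = 13.05 (a 90-minute span = 1.5 hours).
P(N ≥ 17) = 1 − P(N ≤ 16) = 1 − Σ_{j=0}^{16} e^(−μ) μ^j/j! ≈ 0.1681.

0.1681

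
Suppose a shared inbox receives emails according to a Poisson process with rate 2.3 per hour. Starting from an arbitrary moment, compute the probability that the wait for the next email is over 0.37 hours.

0.4270

The wait for the next event is exponential with rate λ = 2.3 per hour.
P(T > 0.37) = e^(−λt) = e^(−2.3 × 0.37) = e^(−0.851) ≈ 0.4270.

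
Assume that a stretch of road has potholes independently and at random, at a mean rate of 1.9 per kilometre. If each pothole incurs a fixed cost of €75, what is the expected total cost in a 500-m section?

€71.25

E[N] = 1.9 × 0.5 = 0.95 (a 500-m section = 0.5 kilometres); E[cost] = 0.95 × €75 = €71.25.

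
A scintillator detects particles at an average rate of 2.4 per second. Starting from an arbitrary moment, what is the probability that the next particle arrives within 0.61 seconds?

0.7687

Inter-arrival times are exponential with rate λ = 2.4 per second.
P(T ≤ 0.61) = 1 − e^(−λt) = 1 − e^(−2.4 × 0.61) = 1 − e^(−1.464) ≈ 0.7687.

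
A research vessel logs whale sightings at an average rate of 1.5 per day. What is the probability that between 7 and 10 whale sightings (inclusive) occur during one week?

0.4191

Over the interval, μ = 1.5 × 7 = 10.5 (a week = 7 days).
P(7 ≤ N ≤ 10) = Σ_{j=7}^{10} e^(−10.5) · 10.5^j/j! ≈ 0.4191.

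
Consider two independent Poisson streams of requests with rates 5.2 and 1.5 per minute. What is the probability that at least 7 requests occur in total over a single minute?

Independent Poisson processes superpose: combined rate λ = 5.2 + 1.5 = 6.7 per minute.
So μ = 6.7.
P(N ≥ 7) = 1 − P(N ≤ 6) ≈ 0.5047.

0.5047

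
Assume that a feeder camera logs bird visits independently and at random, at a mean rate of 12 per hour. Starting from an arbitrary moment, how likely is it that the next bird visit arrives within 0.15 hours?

0.8347

Inter-arrival times are exponential with rate λ = 12 per hour.
P(T ≤ 0.15) = 1 − e^(−λt) = 1 − e^(−12 × 0.15) = 1 − e^(−1.8) ≈ 0.8347.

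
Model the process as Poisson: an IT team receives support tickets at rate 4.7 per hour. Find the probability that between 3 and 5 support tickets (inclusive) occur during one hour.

With mean μ = 4.7 per hour,
P(3 ≤ N ≤ 5) = Σ_{j=3}^{5} e^(−4.7) · 4.7^j/j! ≈ 0.5161.

0.5161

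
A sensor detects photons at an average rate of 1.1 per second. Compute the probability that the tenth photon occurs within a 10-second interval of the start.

0.6595

Over the interval, μ = 1.1 × 10 = 11 (a 10-second interval = 10 seconds).
The tenth arrival falls in the interval iff at least 10 events occur there: P(S_10 ≤ t) = P(N ≥ 10) = 1 − P(N ≤ 9) ≈ 0.6595.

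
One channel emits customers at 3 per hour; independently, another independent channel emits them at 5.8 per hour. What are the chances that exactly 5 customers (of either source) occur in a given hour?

0.0663

Independent Poisson processes superpose: combined rate λ = 3 + 5.8 = 8.8 per hour.
So μ = 8.8.
P(N = 5) = e^(−8.8) · 8.8^5/5! ≈ 0.0663.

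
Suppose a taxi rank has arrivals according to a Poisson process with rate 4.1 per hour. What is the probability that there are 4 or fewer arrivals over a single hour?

0.6093

With mean μ = 4.1 per hour,
P(N ≤ 4) = Σ_{j=0}^{4} e^(−μ) μ^j/j! ≈ 0.6093.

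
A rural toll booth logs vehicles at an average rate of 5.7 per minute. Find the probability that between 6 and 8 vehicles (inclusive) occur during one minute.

0.3816

With mean μ = 5.7 per minute,
P(6 ≤ N ≤ 8) = Σ_{j=6}^{8} e^(−5.7) · 5.7^j/j! ≈ 0.3816.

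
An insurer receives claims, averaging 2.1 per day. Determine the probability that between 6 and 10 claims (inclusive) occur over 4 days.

0.6170

Over the interval, μ = 2.1 × 4 = 8.4 (4 days).
P(6 ≤ N ≤ 10) = Σ_{j=6}^{10} e^(−8.4) · 8.4^j/j! ≈ 0.6170.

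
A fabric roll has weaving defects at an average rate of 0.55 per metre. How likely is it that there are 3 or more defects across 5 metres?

Over the interval, μ = 0.55 × 5 = 2.75 (5 metres).
P(N ≥ 3) = 1 − P(N ≤ 2) = 1 − Σ_{j=0}^{2} e^(−μ) μ^j/j! ≈ 0.5185.

0.5185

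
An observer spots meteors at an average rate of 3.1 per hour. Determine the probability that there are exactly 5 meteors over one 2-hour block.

Over the interval, μ = 3.1 × 2 = 6.2 (a 2-hour block = 2 hours).
P(N = 5) = e^(−μ) μ^5/5! = e^(−6.2) · 6.2^5/120 ≈ 0.1549.

0.1549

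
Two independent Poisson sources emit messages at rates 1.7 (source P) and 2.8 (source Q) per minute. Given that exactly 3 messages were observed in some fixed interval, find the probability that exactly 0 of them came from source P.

Given the total, each event is independently from source P with probability p = λ_P/(λ_P+λ_Q) = 1.7/4.5 ≈ 0.3778.
So K ~ Binomial(3, 1.7/4.5): P(K = 0) = C(3,0) · (1.7/4.5)^0 · (2.8/4.5)^3 ≈ 0.2409.

0.2409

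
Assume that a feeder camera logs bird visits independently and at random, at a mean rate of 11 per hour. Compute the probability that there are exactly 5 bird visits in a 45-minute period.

0.0832

Over the interval, μ = 11 × 0.75 = 8.25 (a 45-minute period = 0.75 hours).
P(N = 5) = e^(−μ) μ^5/5! = e^(−8.25) · 8.25^5/120 ≈ 0.0832.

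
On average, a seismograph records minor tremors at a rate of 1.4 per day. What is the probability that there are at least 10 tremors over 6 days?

Over the interval, μ = 1.4 × 6 = 8.4 (6 days).
P(N ≥ 10) = 1 − P(N ≤ 9) = 1 − Σ_{j=0}^{9} e^(−μ) μ^j/j! ≈ 0.3341.

0.3341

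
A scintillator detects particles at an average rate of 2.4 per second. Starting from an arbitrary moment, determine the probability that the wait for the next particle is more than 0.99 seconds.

0.0929

The wait for the next event is exponential with rate λ = 2.4 per second.
P(T > 0.99) = e^(−λt) = e^(−2.4 × 0.99) = e^(−2.376) ≈ 0.0929.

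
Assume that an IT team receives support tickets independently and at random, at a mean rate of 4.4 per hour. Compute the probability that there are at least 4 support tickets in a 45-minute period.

0.4197

Over the interval, μ = 4.4 × 0.75 = 3.3 (a 45-minute period = 0.75 hours).
P(N ≥ 4) = 1 − P(N ≤ 3) = 1 − Σ_{j=0}^{3} e^(−μ) μ^j/j! ≈ 0.4197.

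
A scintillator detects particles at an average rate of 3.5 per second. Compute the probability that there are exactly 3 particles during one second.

0.2158

With mean μ = 3.5 per second,
P(N = 3) = e^(−μ) μ^3/3! = e^(−3.5) · 3.5^3/6 ≈ 0.2158.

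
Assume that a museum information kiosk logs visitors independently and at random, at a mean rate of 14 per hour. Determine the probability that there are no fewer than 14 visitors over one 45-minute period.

Over the interval, μ = 14 × 0.75 = 10.5 (a 45-minute period = 0.75 hours).
P(N ≥ 14) = 1 − P(N ≤ 13) = 1 − Σ_{j=0}^{13} e^(−μ) μ^j/j! ≈ 0.1747.

0.1747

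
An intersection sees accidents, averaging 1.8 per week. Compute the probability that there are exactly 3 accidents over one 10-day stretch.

Over the interval, μ = 1.8 × 10/7 ≈ 2.57143 (a 10-day stretch = 10/7 weeks).
P(N = 3) = e^(−μ) μ^3/3! = e^(−2.57143) · 2.57143^3/6 ≈ 0.2166.

0.2166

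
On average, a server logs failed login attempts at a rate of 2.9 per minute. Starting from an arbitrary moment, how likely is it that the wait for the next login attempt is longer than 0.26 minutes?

0.4705

The wait for the next event is exponential with rate λ = 2.9 per minute.
P(T > 0.26) = e^(−λt) = e^(−2.9 × 0.26) = e^(−0.754) ≈ 0.4705.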